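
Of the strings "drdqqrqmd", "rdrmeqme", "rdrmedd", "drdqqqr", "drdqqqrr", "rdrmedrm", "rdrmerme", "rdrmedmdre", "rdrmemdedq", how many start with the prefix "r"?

Walk to "r"; the words in its subtree are exactly those with that prefix.
Words under "r": rdrmedd, rdrmedmdre, rdrmedrm, rdrmemdedq, rdrmeqme, rdrmerme
Count: 6

6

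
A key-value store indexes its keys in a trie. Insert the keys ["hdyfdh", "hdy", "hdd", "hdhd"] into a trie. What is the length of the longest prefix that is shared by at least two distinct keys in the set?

3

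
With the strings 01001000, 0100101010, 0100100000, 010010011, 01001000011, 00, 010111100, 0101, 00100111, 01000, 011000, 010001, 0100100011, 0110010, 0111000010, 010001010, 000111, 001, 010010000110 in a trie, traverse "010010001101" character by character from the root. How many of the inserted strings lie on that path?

2

Check each prefix of "010010001101" against the stored set — each match is an end-marker on the path.
Prefixes of the query that are stored words: "01001000", "0100100011"
Count: 2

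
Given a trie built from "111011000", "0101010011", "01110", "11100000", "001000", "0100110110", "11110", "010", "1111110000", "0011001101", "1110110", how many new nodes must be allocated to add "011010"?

3

The longest prefix of "011010" already in the trie is "011" (length 3).
Each of the 3 remaining characters creates one node.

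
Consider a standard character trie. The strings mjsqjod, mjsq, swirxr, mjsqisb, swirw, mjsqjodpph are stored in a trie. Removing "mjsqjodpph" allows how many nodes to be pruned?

3

After clearing the end-marker at "mjsqjodpph", prune upward until reaching a node still needed by another word.
The suffix "pph" (3 nodes) is used only by "mjsqjodpph"; "mjsqjod" is itself a stored word, so pruning stops there.
Nodes removed: 3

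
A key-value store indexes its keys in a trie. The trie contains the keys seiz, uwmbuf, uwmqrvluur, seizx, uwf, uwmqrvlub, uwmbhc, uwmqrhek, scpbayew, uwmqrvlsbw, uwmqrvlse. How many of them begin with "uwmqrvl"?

4

Walk to "uwmqrvl"; the words in its subtree are exactly those with that prefix.
Matches: "uwmqrvlsbw", "uwmqrvlse", "uwmqrvlub", "uwmqrvluur"
Count: 4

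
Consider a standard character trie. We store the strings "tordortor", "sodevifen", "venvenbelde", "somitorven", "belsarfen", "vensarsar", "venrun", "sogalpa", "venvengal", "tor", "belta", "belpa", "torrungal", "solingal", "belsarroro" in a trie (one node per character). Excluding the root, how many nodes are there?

For each word, the new-node count is its length minus the longest prefix already in the trie:
  "tordortor" → 9 new (t, o, r, d, o, r, t, o, r)
  "sodevifen" → 9 new (s, o, d, e, v, i, f, e, n)
  "venvenbelde" → 11 new (v, e, n, v, e, n, b, e, l, d, e)
  "somitorven" → prefix "so" already present; 8 new (m, i, t, o, r, v, e, n)
  "belsarfen" → 9 new (b, e, l, s, a, r, f, e, n)
  "vensarsar" → prefix "ven" already present; 6 new (s, a, r, s, a, r)
  "venrun" → prefix "ven" already present; 3 new (r, u, n)
  "sogalpa" → prefix "so" already present; 5 new (g, a, l, p, a)
  "venvengal" → prefix "venven" already present; 3 new (g, a, l)
  "tor" → prefix "tor" already present; 0 new (none)
  "belta" → prefix "bel" already present; 2 new (t, a)
  "belpa" → prefix "bel" already present; 2 new (p, a)
  "torrungal" → prefix "tor" already present; 6 new (r, u, n, g, a, l)
  "solingal" → prefix "so" already present; 6 new (l, i, n, g, a, l)
  "belsarroro" → prefix "belsar" already present; 4 new (r, o, r, o)
Total nodes = 9 + 9 + 11 + 8 + 9 + 6 + 3 + 5 + 3 + 0 + 2 + 2 + 6 + 6 + 4 = 83

83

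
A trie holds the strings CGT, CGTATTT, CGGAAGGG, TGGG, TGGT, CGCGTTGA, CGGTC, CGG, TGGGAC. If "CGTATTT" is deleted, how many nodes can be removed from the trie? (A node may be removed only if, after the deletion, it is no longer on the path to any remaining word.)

4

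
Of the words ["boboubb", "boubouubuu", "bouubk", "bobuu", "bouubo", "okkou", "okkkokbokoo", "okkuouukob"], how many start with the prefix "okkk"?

1

Traverse to the node for "okkk", then collect every word in that subtree.
Words under "okkk": okkkokbokoo
Count: 1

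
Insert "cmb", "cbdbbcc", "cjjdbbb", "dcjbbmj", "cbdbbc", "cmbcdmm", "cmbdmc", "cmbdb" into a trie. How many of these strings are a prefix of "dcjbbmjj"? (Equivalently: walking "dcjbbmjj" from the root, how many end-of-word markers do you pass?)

1

Walk "dcjbbmjj" from the root; an end-of-word marker is hit whenever a stored word is a prefix of "dcjbbmjj".
Prefixes of the query that are stored words: "dcjbbmj"
Count: 1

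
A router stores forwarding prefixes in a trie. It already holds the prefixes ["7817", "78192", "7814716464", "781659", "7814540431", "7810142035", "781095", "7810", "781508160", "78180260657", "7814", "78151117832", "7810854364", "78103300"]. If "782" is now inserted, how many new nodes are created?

The longest prefix of "782" already in the trie is "78" (length 2).
New nodes needed: |"782"| − 2 = 3 − 2 = 1.

1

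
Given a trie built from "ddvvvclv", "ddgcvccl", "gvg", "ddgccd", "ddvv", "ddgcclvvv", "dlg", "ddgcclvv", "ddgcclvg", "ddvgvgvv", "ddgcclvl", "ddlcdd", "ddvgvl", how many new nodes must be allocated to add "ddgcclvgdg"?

2

Walking "ddgcclvgdg" from the root, the first 8 characters ("ddgcclvg") follow existing edges; "d" is the first miss.
New nodes needed: |"ddgcclvgdg"| − 8 = 10 − 8 = 2.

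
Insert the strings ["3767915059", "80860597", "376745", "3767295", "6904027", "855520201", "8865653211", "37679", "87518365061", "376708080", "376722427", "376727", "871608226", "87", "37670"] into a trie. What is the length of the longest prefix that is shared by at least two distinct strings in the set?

Look for the deepest trie node that still has at least two words in its subtree.
e.g. "37670" and "376708080" share the prefix "37670" of length 5; no pair shares a longer one.
Longest shared-prefix length: 5

5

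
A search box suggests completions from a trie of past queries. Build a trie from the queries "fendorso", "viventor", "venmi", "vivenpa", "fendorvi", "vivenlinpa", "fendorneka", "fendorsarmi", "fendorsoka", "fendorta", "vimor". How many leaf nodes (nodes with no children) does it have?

A leaf is a node with no children — equivalently, the end of a word that is not a proper prefix of any other stored word.
Those words: "fendorneka", "fendorsarmi", "fendorsoka", "fendorta", "fendorvi", "venmi", "vimor", "vivenlinpa", "vivenpa", "viventor"
Leaf count: 10

10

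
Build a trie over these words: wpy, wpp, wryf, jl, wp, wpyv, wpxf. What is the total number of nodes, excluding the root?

Count nodes per top-level branch (shared prefixes stored once):
  'j'-branch (jl): 2 nodes
  'w'-branch (wp, wpp, wpxf, wpy, wpyv, wryf): 10 nodes
Sum: 12

12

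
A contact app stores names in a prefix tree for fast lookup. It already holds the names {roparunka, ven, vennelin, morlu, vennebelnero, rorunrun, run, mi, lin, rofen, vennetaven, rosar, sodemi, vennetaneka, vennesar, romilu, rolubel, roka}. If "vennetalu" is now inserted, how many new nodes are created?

2

The longest prefix of "vennetalu" already in the trie is "venneta" (length 7).
New nodes needed: |"vennetalu"| − 7 = 9 − 7 = 2.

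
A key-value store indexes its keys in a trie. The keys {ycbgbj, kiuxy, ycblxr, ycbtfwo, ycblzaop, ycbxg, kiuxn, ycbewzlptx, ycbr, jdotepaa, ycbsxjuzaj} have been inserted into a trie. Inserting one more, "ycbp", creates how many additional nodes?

1

The longest prefix of "ycbp" already in the trie is "ycb" (length 3).
So 4 − 3 = 1 new nodes.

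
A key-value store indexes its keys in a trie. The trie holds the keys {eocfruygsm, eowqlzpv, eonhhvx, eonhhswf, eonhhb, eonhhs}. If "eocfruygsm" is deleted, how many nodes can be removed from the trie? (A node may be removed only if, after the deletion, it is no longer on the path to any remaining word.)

8

Walk "eocfruygsm" from the leaf back toward the root, removing each node that no remaining word uses.
The suffix "cfruygsm" (8 nodes) is used only by "eocfruygsm"; the node for "eo" still has the child "w", so pruning stops there.
Nodes removed: 8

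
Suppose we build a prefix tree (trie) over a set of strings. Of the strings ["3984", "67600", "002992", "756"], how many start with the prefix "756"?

1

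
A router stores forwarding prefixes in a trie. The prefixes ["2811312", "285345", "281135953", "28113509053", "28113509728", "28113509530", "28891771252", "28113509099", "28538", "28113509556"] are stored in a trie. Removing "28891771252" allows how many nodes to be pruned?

9

Walk "28891771252" from the leaf back toward the root, removing each node that no remaining word uses.
The suffix "891771252" (9 nodes) is used only by "28891771252"; the node for "28" still has the child "1", so pruning stops there.
Nodes removed: 9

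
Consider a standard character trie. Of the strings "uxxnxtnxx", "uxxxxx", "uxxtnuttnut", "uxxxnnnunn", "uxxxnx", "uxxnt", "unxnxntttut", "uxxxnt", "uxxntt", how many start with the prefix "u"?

Traverse to the node for "u", then collect every word in that subtree.
Matches: "unxnxntttut", "uxxnt", "uxxntt", "uxxnxtnxx", "uxxtnuttnut", "uxxxnnnunn", "uxxxnt", "uxxxnx", "uxxxxx"
Count: 9

9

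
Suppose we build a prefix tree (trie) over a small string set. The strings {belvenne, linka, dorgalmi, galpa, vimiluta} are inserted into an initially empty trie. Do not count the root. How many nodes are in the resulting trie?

Insert word by word; a character creates a node only if that edge doesn't already exist:
  "belvenne" → 8 new (b, e, l, v, e, n, n, e)
  "linka" → 5 new (l, i, n, k, a)
  "dorgalmi" → 8 new (d, o, r, g, a, l, m, i)
  "galpa" → 5 new (g, a, l, p, a)
  "vimiluta" → 8 new (v, i, m, i, l, u, t, a)
Total nodes = 8 + 5 + 8 + 5 + 8 = 34

34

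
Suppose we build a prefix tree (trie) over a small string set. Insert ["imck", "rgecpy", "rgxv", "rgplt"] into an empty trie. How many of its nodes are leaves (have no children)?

4

Leaves are exactly the stored words that no other stored word extends.
Those words: "imck", "rgecpy", "rgplt", "rgxv"
Leaf count: 4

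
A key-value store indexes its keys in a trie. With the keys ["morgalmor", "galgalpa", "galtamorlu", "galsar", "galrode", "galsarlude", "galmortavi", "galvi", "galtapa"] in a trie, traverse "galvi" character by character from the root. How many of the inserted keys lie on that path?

Traverse "galvi" character by character; count nodes along the way that are marked as word ends.
Prefixes of the query that are stored words: "galvi"
Count: 1

1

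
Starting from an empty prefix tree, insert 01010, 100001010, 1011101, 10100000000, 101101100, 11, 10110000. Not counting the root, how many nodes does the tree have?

36

Insert word by word; a character creates a node only if that edge doesn't already exist:
  "01010" → 5 new (0, 1, 0, 1, 0)
  "100001010" → 9 new (1, 0, 0, 0, 0, 1, 0, 1, 0)
  "1011101" → prefix "10" already present; 5 new (1, 1, 1, 0, 1)
  "10100000000" → prefix "101" already present; 8 new (0, 0, 0, 0, 0, 0, 0, 0)
  "101101100" → prefix "1011" already present; 5 new (0, 1, 1, 0, 0)
  "11" → prefix "1" already present; 1 new (1)
  "10110000" → prefix "10110" already present; 3 new (0, 0, 0)
Total nodes = 5 + 9 + 5 + 8 + 5 + 1 + 3 = 36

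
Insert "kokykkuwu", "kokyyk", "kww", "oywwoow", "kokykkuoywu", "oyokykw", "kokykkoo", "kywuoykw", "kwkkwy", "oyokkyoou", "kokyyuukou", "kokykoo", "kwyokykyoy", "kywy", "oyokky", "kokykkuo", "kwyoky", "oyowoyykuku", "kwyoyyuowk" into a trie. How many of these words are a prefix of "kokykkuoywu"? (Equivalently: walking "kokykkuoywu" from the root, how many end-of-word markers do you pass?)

2

Traverse "kokykkuoywu" character by character; count nodes along the way that are marked as word ends.
Prefixes of the query that are stored words: "kokykkuo", "kokykkuoywu"
Count: 2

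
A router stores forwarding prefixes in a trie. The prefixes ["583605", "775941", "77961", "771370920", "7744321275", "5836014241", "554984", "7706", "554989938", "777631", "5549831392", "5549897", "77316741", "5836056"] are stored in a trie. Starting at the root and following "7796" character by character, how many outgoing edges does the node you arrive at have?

Follow the path "7796" to its node, then look at its outgoing edges.
Characters that immediately follow "7796" among the stored strings: {1}.
That node has 1 child edge.

1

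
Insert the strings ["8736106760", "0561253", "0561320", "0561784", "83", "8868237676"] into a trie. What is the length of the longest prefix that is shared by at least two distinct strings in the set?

Equivalently: take the maximum, over all pairs, of their longest common prefix length.
"0561253" and "0561320" agree on "0561" (4 characters) before diverging; nothing deeper is shared.
Longest shared-prefix length: 4

4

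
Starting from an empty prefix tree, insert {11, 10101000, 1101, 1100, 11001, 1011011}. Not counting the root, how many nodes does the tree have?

17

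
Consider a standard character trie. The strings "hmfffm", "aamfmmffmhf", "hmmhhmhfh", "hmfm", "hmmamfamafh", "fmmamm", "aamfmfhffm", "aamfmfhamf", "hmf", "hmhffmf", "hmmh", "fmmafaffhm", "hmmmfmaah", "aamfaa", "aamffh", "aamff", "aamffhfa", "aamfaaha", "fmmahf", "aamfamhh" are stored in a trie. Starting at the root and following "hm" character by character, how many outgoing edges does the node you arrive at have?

Follow the path "hm" to its node, then look at its outgoing edges.
Characters that immediately follow "hm" among the stored strings: {f, h, m}.
That node has 3 child edges.

3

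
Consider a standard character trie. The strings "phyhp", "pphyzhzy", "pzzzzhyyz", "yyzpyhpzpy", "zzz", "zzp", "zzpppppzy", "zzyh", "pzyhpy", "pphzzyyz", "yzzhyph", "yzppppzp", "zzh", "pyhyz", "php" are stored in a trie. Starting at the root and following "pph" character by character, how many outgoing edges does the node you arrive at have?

Follow the path "pph" to its node, then look at its outgoing edges.
Distinct next characters after "pph": y, z.
That node has 2 child edges.

2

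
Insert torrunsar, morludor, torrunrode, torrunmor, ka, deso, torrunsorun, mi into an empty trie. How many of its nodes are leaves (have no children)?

8

A leaf is a node with no children — equivalently, the end of a word that is not a proper prefix of any other stored word.
Those words: "deso", "ka", "mi", "morludor", "torrunmor", "torrunrode", "torrunsar", "torrunsorun"
Leaf count: 8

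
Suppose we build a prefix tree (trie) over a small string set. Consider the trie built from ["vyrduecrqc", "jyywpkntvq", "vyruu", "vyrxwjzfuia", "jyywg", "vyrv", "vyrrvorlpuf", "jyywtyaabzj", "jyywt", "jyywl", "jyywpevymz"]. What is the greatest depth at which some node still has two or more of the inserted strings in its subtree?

5

The deepest shared node is where two words last agree before diverging.
"jyywpevymz" and "jyywpkntvq" agree on "jyywp" (5 characters) before diverging; nothing deeper is shared.
Longest shared-prefix length: 5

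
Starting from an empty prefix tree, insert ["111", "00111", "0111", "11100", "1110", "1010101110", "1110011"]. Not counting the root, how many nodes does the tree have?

24

Trie structure (* marks end of a word):
(root)
├─ 0
│  ├─ 0
│  │  └─ 1
│  │     └─ 1
│  │        └─ 1 *
│  └─ 1
│     └─ 1
│        └─ 1 *
└─ 1
   ├─ 0
   │  └─ 1
   │     └─ 0
   │        └─ 1
   │           └─ 0
   │              └─ 1
   │                 └─ 1
   │                    └─ 1
   │                       └─ 0 *
   └─ 1
      └─ 1 *
         └─ 0 *
            └─ 0 *
               └─ 1
                  └─ 1 *
Counting every labelled node above: 24.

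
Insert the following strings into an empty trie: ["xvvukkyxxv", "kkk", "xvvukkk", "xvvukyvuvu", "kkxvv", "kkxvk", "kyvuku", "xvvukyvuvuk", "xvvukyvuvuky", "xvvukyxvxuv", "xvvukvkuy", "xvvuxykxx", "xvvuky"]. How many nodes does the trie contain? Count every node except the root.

44

Count nodes per top-level branch (shared prefixes stored once):
  'k'-branch (kkk, kkxvk, kkxvv, kyvuku): 12 nodes
  'x'-branch (xvvukkk, xvvukkyxxv, xvvukvkuy, xvvuky, xvvukyvuvu, xvvukyvuvuk, xvvukyvuvuky, xvvukyxvxuv, xvvuxykxx): 32 nodes
Sum: 44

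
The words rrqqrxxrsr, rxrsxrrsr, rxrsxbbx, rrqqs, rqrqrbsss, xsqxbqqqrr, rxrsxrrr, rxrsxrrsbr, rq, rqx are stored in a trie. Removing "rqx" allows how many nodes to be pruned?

After clearing the end-marker at "rqx", prune upward until reaching a node still needed by another word.
The suffix "x" (1 node) is used only by "rqx"; the node for "rq" still has the child "r", so pruning stops there.
Nodes removed: 1

1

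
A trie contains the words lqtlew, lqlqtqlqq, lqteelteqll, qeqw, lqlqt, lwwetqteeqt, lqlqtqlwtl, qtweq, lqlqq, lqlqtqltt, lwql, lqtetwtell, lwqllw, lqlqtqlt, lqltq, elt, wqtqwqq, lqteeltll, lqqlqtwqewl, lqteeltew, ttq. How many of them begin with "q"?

2

Walk to "q"; the words in its subtree are exactly those with that prefix.
Words under "q": qeqw, qtweq
Count: 2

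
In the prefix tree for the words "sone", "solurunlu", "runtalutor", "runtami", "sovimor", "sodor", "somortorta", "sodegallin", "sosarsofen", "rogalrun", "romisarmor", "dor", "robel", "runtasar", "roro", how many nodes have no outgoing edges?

A leaf is a node with no children — equivalently, the end of a word that is not a proper prefix of any other stored word.
Those words: "dor", "robel", "rogalrun", "romisarmor", "roro", "runtalutor", "runtami", "runtasar", "sodegallin", "sodor", "solurunlu", "somortorta", "sone", "sosarsofen", "sovimor"
Leaf count: 15

15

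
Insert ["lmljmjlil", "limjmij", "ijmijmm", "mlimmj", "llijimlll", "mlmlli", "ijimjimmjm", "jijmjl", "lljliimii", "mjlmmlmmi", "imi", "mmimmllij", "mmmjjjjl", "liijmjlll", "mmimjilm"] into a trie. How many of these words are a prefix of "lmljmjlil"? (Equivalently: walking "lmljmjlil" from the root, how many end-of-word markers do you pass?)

Walk "lmljmjlil" from the root; an end-of-word marker is hit whenever a stored word is a prefix of "lmljmjlil".
Prefixes of the query that are stored words: "lmljmjlil"
Count: 1

1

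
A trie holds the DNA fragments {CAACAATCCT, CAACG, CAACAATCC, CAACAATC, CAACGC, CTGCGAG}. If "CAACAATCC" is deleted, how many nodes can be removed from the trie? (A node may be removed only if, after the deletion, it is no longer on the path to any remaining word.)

A node on "CAACAATCC"'s path can go only if nothing else ends at it or branches off below it.
Every node on "CAACAATCC" is still needed (e.g. by "CAACAATCCT"), so nothing is freed.
Nodes removed: 0

0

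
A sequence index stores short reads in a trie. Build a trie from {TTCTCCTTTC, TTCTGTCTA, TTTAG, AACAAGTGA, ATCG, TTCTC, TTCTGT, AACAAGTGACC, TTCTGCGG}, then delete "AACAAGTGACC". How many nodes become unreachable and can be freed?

2

Walk "AACAAGTGACC" from the leaf back toward the root, removing each node that no remaining word uses.
The suffix "CC" (2 nodes) is used only by "AACAAGTGACC"; "AACAAGTGA" is itself a stored word, so pruning stops there.
Nodes removed: 2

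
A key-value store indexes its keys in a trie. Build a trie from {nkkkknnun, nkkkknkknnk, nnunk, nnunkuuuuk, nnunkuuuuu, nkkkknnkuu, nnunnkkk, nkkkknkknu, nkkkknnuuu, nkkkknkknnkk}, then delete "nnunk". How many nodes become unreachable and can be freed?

Walk "nnunk" from the leaf back toward the root, removing each node that no remaining word uses.
Every node on "nnunk" is still needed (e.g. by "nnunkuuuuk"), so nothing is freed.
Nodes removed: 0

0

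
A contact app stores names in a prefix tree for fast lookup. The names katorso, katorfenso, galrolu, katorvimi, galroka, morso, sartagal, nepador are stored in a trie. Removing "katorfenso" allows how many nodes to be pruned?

5

A node on "katorfenso"'s path can go only if nothing else ends at it or branches off below it.
The suffix "fenso" (5 nodes) is used only by "katorfenso"; the node for "kator" still has the child "s", so pruning stops there.
Nodes removed: 5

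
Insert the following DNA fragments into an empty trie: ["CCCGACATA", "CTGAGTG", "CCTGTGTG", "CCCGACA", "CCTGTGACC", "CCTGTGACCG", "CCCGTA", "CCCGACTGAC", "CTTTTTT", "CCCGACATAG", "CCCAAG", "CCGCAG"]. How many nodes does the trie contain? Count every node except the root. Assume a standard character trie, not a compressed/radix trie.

44

Insert word by word; a character creates a node only if that edge doesn't already exist:
  "CCCGACATA" → 9 new (C, C, C, G, A, C, A, T, A)
  "CTGAGTG" → prefix "C" already present; 6 new (T, G, A, G, T, G)
  "CCTGTGTG" → prefix "CC" already present; 6 new (T, G, T, G, T, G)
  "CCCGACA" → prefix "CCCGACA" already present; 0 new (none)
  "CCTGTGACC" → prefix "CCTGTG" already present; 3 new (A, C, C)
  "CCTGTGACCG" → prefix "CCTGTGACC" already present; 1 new (G)
  "CCCGTA" → prefix "CCCG" already present; 2 new (T, A)
  "CCCGACTGAC" → prefix "CCCGAC" already present; 4 new (T, G, A, C)
  "CTTTTTT" → prefix "CT" already present; 5 new (T, T, T, T, T)
  "CCCGACATAG" → prefix "CCCGACATA" already present; 1 new (G)
  "CCCAAG" → prefix "CCC" already present; 3 new (A, A, G)
  "CCGCAG" → prefix "CC" already present; 4 new (G, C, A, G)
Total nodes = 9 + 6 + 6 + 0 + 3 + 1 + 2 + 4 + 5 + 1 + 3 + 4 = 44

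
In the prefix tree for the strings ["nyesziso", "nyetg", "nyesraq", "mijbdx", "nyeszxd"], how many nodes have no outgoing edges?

5

A leaf is a node with no children — equivalently, the end of a word that is not a proper prefix of any other stored word.
Those words: "mijbdx", "nyesraq", "nyesziso", "nyeszxd", "nyetg"
Leaf count: 5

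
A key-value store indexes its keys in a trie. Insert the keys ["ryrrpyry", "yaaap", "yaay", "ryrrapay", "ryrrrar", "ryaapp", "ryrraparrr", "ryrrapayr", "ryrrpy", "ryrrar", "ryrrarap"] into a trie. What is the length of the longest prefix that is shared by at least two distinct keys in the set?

8

Equivalently: take the maximum, over all pairs, of their longest common prefix length.
e.g. "ryrrapay" and "ryrrapayr" share the prefix "ryrrapay" of length 8; no pair shares a longer one.
Longest shared-prefix length: 8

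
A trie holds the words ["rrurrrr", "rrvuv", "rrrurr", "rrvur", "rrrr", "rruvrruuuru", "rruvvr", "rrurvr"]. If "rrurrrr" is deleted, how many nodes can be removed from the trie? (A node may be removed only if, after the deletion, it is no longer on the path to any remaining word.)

3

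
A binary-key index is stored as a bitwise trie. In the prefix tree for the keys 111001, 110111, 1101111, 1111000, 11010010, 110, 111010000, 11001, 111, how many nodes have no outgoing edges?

Leaves are exactly the stored words that no other stored word extends.
Those words: "11001", "11010010", "1101111", "111001", "111010000", "1111000"
Leaf count: 6

6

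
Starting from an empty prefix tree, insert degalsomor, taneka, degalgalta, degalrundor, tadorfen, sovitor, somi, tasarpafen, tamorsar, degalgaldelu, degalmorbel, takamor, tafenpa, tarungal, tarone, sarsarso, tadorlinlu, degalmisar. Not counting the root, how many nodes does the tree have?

101

Trace insertions, counting only characters that open a new branch:
  "degalsomor" → 10 new (d, e, g, a, l, s, o, m, o, r)
  "taneka" → 6 new (t, a, n, e, k, a)
  "degalgalta" → prefix "degal" already present; 5 new (g, a, l, t, a)
  "degalrundor" → prefix "degal" already present; 6 new (r, u, n, d, o, r)
  "tadorfen" → prefix "ta" already present; 6 new (d, o, r, f, e, n)
  "sovitor" → 7 new (s, o, v, i, t, o, r)
  "somi" → prefix "so" already present; 2 new (m, i)
  "tasarpafen" → prefix "ta" already present; 8 new (s, a, r, p, a, f, e, n)
  "tamorsar" → prefix "ta" already present; 6 new (m, o, r, s, a, r)
  "degalgaldelu" → prefix "degalgal" already present; 4 new (d, e, l, u)
  "degalmorbel" → prefix "degal" already present; 6 new (m, o, r, b, e, l)
  "takamor" → prefix "ta" already present; 5 new (k, a, m, o, r)
  "tafenpa" → prefix "ta" already present; 5 new (f, e, n, p, a)
  "tarungal" → prefix "ta" already present; 6 new (r, u, n, g, a, l)
  "tarone" → prefix "tar" already present; 3 new (o, n, e)
  "sarsarso" → prefix "s" already present; 7 new (a, r, s, a, r, s, o)
  "tadorlinlu" → prefix "tador" already present; 5 new (l, i, n, l, u)
  "degalmisar" → prefix "degalm" already present; 4 new (i, s, a, r)
Total nodes = 10 + 6 + 5 + 6 + 6 + 7 + 2 + 8 + 6 + 4 + 6 + 5 + 5 + 6 + 3 + 7 + 5 + 4 = 101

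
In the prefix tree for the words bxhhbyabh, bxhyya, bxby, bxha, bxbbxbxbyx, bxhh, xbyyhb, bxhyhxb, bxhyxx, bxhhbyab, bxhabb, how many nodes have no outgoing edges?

8

A leaf is a node with no children — equivalently, the end of a word that is not a proper prefix of any other stored word.
Those words: "bxbbxbxbyx", "bxby", "bxhabb", "bxhhbyabh", "bxhyhxb", "bxhyxx", "bxhyya", "xbyyhb"
Leaf count: 8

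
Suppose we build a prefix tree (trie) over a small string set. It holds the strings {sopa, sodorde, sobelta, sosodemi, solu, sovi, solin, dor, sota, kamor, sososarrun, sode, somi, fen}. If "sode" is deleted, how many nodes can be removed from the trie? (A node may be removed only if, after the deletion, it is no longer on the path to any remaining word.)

1

After clearing the end-marker at "sode", prune upward until reaching a node still needed by another word.
The suffix "e" (1 node) is used only by "sode"; the node for "sod" still has the child "o", so pruning stops there.
Nodes removed: 1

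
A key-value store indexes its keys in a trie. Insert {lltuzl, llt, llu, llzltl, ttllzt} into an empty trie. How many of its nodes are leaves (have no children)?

A leaf is a node with no children — equivalently, the end of a word that is not a proper prefix of any other stored word.
Those words: "lltuzl", "llu", "llzltl", "ttllzt"
Leaf count: 4

4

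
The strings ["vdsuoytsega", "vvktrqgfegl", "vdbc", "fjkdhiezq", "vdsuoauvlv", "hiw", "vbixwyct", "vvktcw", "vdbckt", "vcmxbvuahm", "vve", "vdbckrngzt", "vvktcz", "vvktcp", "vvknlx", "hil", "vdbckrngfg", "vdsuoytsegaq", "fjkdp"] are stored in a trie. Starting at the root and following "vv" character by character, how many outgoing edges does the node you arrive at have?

Follow the path "vv" to its node, then look at its outgoing edges.
Characters that immediately follow "vv" among the stored strings: {e, k}.
That node has 2 child edges.

2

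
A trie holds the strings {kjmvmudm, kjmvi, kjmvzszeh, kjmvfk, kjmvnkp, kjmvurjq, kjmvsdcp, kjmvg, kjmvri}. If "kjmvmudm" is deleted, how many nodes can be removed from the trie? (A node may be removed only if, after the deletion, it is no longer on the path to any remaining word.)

After clearing the end-marker at "kjmvmudm", prune upward until reaching a node still needed by another word.
The suffix "mudm" (4 nodes) is used only by "kjmvmudm"; the node for "kjmv" still has the child "i", so pruning stops there.
Nodes removed: 4

4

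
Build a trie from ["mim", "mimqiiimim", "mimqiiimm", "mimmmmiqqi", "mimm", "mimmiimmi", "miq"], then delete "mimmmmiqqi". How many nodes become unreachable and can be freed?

After clearing the end-marker at "mimmmmiqqi", prune upward until reaching a node still needed by another word.
The suffix "mmiqqi" (6 nodes) is used only by "mimmmmiqqi"; the node for "mimm" still has the child "i", so pruning stops there.
Nodes removed: 6

6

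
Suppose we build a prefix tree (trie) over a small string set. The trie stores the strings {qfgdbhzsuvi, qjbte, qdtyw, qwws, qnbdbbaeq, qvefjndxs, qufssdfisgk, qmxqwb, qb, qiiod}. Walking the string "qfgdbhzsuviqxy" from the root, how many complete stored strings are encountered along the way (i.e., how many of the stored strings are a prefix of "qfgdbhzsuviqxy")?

Traverse "qfgdbhzsuviqxy" character by character; count nodes along the way that are marked as word ends.
Prefixes of the query that are stored words: "qfgdbhzsuvi"
Count: 1

1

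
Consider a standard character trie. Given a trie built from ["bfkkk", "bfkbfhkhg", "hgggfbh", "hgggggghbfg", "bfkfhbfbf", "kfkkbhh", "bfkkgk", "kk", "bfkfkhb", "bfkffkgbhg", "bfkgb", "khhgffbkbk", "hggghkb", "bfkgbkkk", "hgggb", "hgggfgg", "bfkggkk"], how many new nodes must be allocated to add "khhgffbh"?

1

"khhgffb" is already a path in the trie; the remaining "h" must be added.
So 8 − 7 = 1 new nodes.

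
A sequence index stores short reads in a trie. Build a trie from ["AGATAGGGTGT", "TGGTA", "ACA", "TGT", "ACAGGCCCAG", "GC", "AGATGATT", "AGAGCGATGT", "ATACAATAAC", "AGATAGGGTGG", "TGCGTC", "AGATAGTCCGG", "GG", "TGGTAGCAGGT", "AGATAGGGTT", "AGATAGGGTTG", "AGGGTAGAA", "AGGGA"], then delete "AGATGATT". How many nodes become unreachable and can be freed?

After clearing the end-marker at "AGATGATT", prune upward until reaching a node still needed by another word.
The suffix "GATT" (4 nodes) is used only by "AGATGATT"; the node for "AGAT" still has the child "A", so pruning stops there.
Nodes removed: 4

4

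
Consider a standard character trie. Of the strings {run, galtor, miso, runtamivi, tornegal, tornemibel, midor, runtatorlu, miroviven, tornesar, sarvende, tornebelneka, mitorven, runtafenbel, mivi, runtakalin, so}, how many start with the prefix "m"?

5

Filter for entries beginning with "m":
Words under "m": midor, miroviven, miso, mitorven, mivi
Count: 5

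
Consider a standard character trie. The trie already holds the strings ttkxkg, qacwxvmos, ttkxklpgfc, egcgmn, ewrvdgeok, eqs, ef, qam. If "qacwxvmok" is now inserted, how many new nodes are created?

1

The longest prefix of "qacwxvmok" already in the trie is "qacwxvmo" (length 8).
So 9 − 8 = 1 new nodes.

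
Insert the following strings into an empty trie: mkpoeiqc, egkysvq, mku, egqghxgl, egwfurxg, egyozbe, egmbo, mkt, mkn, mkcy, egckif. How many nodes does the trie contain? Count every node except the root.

For each word, the new-node count is its length minus the longest prefix already in the trie:
  "mkpoeiqc" → 8 new (m, k, p, o, e, i, q, c)
  "egkysvq" → 7 new (e, g, k, y, s, v, q)
  "mku" → prefix "mk" already present; 1 new (u)
  "egqghxgl" → prefix "eg" already present; 6 new (q, g, h, x, g, l)
  "egwfurxg" → prefix "eg" already present; 6 new (w, f, u, r, x, g)
  "egyozbe" → prefix "eg" already present; 5 new (y, o, z, b, e)
  "egmbo" → prefix "eg" already present; 3 new (m, b, o)
  "mkt" → prefix "mk" already present; 1 new (t)
  "mkn" → prefix "mk" already present; 1 new (n)
  "mkcy" → prefix "mk" already present; 2 new (c, y)
  "egckif" → prefix "eg" already present; 4 new (c, k, i, f)
Total nodes = 8 + 7 + 1 + 6 + 6 + 5 + 3 + 1 + 1 + 2 + 4 = 44

44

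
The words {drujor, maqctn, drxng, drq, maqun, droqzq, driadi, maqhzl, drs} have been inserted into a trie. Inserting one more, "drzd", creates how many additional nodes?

2

The longest prefix of "drzd" already in the trie is "dr" (length 2).
Each of the 2 remaining characters creates one node.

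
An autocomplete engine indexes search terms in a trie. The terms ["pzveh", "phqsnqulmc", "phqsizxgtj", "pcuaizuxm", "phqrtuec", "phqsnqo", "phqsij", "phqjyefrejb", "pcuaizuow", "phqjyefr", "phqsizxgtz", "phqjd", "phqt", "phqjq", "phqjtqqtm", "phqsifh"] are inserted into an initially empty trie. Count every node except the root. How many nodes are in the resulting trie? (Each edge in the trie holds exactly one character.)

Count nodes per top-level branch (shared prefixes stored once):
  'p'-branch (pcuaizuow, pcuaizuxm, phqjd, phqjq, phqjtqqtm, phqjyefr, phqjyefrejb, phqrtuec, phqsifh, phqsij, phqsizxgtj, phqsizxgtz, phqsnqo, phqsnqulmc, phqt, pzveh): 56 nodes
Sum: 56

56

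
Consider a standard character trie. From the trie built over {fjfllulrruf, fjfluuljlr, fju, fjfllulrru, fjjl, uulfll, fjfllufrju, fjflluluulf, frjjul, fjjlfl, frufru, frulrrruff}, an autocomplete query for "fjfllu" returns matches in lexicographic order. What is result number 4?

fjflluluulf

Words with prefix "fjfllu", in lexicographic order: "fjfllufrju", "fjfllulrru", "fjfllulrruf", "fjflluluulf"
Position 4: fjflluluulf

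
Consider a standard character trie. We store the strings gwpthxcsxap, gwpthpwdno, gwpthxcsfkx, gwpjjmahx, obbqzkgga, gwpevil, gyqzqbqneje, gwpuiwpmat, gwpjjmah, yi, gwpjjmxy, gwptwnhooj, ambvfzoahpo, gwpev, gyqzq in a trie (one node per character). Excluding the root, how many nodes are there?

For each word, the new-node count is its length minus the longest prefix already in the trie:
  "gwpthxcsxap" → 11 new (g, w, p, t, h, x, c, s, x, a, p)
  "gwpthpwdno" → prefix "gwpth" already present; 5 new (p, w, d, n, o)
  "gwpthxcsfkx" → prefix "gwpthxcs" already present; 3 new (f, k, x)
  "gwpjjmahx" → prefix "gwp" already present; 6 new (j, j, m, a, h, x)
  "obbqzkgga" → 9 new (o, b, b, q, z, k, g, g, a)
  "gwpevil" → prefix "gwp" already present; 4 new (e, v, i, l)
  "gyqzqbqneje" → prefix "g" already present; 10 new (y, q, z, q, b, q, n, e, j, e)
  "gwpuiwpmat" → prefix "gwp" already present; 7 new (u, i, w, p, m, a, t)
  "gwpjjmah" → prefix "gwpjjmah" already present; 0 new (none)
  "yi" → 2 new (y, i)
  "gwpjjmxy" → prefix "gwpjjm" already present; 2 new (x, y)
  "gwptwnhooj" → prefix "gwpt" already present; 6 new (w, n, h, o, o, j)
  "ambvfzoahpo" → 11 new (a, m, b, v, f, z, o, a, h, p, o)
  "gwpev" → prefix "gwpev" already present; 0 new (none)
  "gyqzq" → prefix "gyqzq" already present; 0 new (none)
Total nodes = 11 + 5 + 3 + 6 + 9 + 4 + 10 + 7 + 0 + 2 + 2 + 6 + 11 + 0 + 0 = 76

76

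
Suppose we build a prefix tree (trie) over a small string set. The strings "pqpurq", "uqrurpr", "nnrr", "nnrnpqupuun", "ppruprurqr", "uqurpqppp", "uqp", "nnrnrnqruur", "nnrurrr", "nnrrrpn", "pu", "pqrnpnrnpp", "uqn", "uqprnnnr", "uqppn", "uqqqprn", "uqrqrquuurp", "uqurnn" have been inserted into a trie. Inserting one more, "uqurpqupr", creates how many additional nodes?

3

"uqurpq" is already a path in the trie; the remaining "upr" must be added.
Each of the 3 remaining characters creates one node.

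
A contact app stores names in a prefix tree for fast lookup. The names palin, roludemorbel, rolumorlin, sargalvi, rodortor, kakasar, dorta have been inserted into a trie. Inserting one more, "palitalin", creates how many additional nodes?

5

"pali" is already a path in the trie; the remaining "talin" must be added.
So 9 − 4 = 5 new nodes.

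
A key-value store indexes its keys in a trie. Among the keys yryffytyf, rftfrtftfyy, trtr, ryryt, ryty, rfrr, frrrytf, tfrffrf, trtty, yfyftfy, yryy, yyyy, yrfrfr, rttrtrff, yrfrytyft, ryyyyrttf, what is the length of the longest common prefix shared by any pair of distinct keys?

4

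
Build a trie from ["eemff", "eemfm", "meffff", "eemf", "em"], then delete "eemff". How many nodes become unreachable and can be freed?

Walk "eemff" from the leaf back toward the root, removing each node that no remaining word uses.
The suffix "f" (1 node) is used only by "eemff"; the node for "eemf" still has the child "m", so pruning stops there.
Nodes removed: 1

1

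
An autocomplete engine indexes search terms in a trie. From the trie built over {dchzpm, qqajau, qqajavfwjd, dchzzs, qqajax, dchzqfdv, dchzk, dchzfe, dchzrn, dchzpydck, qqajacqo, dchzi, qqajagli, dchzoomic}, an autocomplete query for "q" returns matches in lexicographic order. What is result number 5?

qqajax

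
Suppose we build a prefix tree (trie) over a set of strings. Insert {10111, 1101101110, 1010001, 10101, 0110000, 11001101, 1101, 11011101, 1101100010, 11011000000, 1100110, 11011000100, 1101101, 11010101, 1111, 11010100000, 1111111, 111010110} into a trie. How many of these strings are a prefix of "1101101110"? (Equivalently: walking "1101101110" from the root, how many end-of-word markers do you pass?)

Walk "1101101110" from the root; an end-of-word marker is hit whenever a stored word is a prefix of "1101101110".
Prefixes of the query that are stored words: "1101", "1101101", "1101101110"
Count: 3

3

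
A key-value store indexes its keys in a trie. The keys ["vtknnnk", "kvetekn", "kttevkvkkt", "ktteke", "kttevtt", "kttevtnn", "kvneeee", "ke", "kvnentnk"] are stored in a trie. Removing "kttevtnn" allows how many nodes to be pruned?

Walk "kttevtnn" from the leaf back toward the root, removing each node that no remaining word uses.
The suffix "nn" (2 nodes) is used only by "kttevtnn"; the node for "kttevt" still has the child "t", so pruning stops there.
Nodes removed: 2

2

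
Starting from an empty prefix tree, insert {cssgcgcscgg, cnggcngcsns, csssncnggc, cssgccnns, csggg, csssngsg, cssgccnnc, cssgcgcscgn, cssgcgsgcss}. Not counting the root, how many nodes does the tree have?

45

Trace insertions, counting only characters that open a new branch:
  "cssgcgcscgg" → 11 new (c, s, s, g, c, g, c, s, c, g, g)
  "cnggcngcsns" → prefix "c" already present; 10 new (n, g, g, c, n, g, c, s, n, s)
  "csssncnggc" → prefix "css" already present; 7 new (s, n, c, n, g, g, c)
  "cssgccnns" → prefix "cssgc" already present; 4 new (c, n, n, s)
  "csggg" → prefix "cs" already present; 3 new (g, g, g)
  "csssngsg" → prefix "csssn" already present; 3 new (g, s, g)
  "cssgccnnc" → prefix "cssgccnn" already present; 1 new (c)
  "cssgcgcscgn" → prefix "cssgcgcscg" already present; 1 new (n)
  "cssgcgsgcss" → prefix "cssgcg" already present; 5 new (s, g, c, s, s)
Total nodes = 11 + 10 + 7 + 4 + 3 + 3 + 1 + 1 + 5 = 45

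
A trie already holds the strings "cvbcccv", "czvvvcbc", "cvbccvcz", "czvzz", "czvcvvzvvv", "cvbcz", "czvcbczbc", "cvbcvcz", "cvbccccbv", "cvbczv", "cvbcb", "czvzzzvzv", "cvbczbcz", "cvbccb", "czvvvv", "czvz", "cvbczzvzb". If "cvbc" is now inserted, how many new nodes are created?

0

Every character of "cvbc" already lies on an existing path (it is a prefix of some stored word).
No new nodes are needed: 0.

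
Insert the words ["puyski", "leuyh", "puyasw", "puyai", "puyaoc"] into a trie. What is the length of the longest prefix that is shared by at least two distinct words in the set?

4

The deepest shared node is where two words last agree before diverging.
e.g. "puyai" and "puyaoc" share the prefix "puya" of length 4; no pair shares a longer one.
Longest shared-prefix length: 4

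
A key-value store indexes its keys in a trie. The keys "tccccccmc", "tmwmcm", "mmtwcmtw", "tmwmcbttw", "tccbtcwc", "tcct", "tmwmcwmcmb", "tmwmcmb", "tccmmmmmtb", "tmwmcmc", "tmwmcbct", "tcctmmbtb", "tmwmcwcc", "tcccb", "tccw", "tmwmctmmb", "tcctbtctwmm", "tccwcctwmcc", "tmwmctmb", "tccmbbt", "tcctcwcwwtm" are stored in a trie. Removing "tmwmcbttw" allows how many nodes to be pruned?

3

A node on "tmwmcbttw"'s path can go only if nothing else ends at it or branches off below it.
The suffix "ttw" (3 nodes) is used only by "tmwmcbttw"; the node for "tmwmcb" still has the child "c", so pruning stops there.
Nodes removed: 3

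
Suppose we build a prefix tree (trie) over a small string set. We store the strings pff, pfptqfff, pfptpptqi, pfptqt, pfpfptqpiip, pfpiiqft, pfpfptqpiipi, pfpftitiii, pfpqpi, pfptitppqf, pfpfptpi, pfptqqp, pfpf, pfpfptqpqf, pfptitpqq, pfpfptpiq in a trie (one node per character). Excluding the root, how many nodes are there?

53

Count nodes per top-level branch (shared prefixes stored once):
  'p'-branch (pff, pfpf, pfpfptpi, pfpfptpiq, pfpfptqpiip, pfpfptqpiipi, pfpfptqpqf, pfpftitiii, pfpiiqft, pfpqpi, pfptitppqf, pfptitpqq, pfptpptqi, pfptqfff, pfptqqp, pfptqt): 53 nodes
Sum: 53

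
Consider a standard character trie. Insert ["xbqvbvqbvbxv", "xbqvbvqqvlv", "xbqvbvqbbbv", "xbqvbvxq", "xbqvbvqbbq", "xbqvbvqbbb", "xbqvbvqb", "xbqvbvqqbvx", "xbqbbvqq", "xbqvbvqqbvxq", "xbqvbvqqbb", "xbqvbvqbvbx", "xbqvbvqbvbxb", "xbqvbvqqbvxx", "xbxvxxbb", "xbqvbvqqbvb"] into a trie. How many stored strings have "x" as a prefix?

16

Filter for entries beginning with "x":
Words under "x": xbqbbvqq, xbqvbvqb, xbqvbvqbbb, xbqvbvqbbbv, xbqvbvqbbq, xbqvbvqbvbx, xbqvbvqbvbxb, xbqvbvqbvbxv, xbqvbvqqbb, xbqvbvqqbvb, xbqvbvqqbvx, xbqvbvqqbvxq, xbqvbvqqbvxx, xbqvbvqqvlv, xbqvbvxq, xbxvxxbb
Count: 16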